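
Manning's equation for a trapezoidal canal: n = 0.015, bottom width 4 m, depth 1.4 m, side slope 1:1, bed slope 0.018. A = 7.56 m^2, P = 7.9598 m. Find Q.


R = A/P = 7.56/7.9598 = 0.949773
Q = (1/0.015) * 7.56 * 0.949773^(2/3) * 0.018^0.5

65.3351 m^3/s


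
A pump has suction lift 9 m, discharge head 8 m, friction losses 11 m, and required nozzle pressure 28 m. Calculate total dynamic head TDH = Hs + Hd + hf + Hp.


TDH = Hs + Hd + hf + Hp = 9 + 8 + 11 + 28 = 56

56 m


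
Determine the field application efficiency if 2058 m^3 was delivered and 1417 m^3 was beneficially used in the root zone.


Ea = V_root / V_field * 100 = 1417 / 2058 * 100 = 68.8533%

68.8533 %


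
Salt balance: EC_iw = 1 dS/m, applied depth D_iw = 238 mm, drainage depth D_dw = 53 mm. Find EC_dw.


EC_dw = EC_iw * D_iw / D_dw
EC_dw = 1 * 238 / 53
EC_dw = 238 / 53

4.4906 dS/m


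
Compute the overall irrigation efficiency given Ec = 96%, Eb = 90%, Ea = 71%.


Ec = 0.96, Eb = 0.9, Ea = 0.71
E = 0.96 * 0.9 * 0.71 * 100 = 61.3440%

61.3440 %


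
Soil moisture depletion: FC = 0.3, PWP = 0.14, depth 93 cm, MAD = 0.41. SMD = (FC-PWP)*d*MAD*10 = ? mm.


SMD = (FC - PWP) * d * MAD * 10
SMD = (0.3 - 0.14) * 93 * 0.41 * 10
SMD = 0.1600 * 93 * 0.41 * 10

61.0080 mm


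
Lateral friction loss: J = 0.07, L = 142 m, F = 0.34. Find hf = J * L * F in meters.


hf = J * L * F = 0.07 * 142 * 0.34 = 3.3796 m

3.3796 m


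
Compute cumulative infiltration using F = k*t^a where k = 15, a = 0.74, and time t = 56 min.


F = k * t^a = 15 * 56^0.74
F = 15 * 19.663424

294.9514 mm


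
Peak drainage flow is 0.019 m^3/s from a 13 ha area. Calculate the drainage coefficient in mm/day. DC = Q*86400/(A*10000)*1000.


DC = Q * 86400 / (A * 10000) * 1000
DC = 0.019 * 86400 / (13 * 10000) * 1000
DC = 1641600.0000 / 130000

12.6277 mm/day


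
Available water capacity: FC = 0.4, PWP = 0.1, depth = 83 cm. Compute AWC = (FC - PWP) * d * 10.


AWC = (FC - PWP) * d * 10
AWC = (0.4 - 0.1) * 83 * 10
AWC = 0.3000 * 83 * 10

249.0000 mm


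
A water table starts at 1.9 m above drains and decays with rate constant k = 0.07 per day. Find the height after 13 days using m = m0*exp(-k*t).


m = m0 * exp(-k*t)
m = 1.9 * exp(-0.07 * 13)
m = 1.9 * exp(-0.9100)

0.7648 m


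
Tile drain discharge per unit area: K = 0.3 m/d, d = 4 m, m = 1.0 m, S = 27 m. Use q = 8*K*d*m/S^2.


q = 8*K*d*m/S^2
q = 8*0.3*4*1.0/27^2
q = 9.6000 / 729

0.0132 m/d


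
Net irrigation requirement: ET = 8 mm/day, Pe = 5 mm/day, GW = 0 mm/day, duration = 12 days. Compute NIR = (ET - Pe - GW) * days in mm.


Daily deficit = ET - Pe - GW = 8 - 5 - 0 = 3 mm/day
NIR = 3 * 12 = 36 mm

36.0000 mm


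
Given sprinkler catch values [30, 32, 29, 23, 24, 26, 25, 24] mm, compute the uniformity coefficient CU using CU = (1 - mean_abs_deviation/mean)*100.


mean = 26.625000 mm
MAD = 2.781250 mm
CU = (1 - 2.781250/26.625000)*100

89.5540 %


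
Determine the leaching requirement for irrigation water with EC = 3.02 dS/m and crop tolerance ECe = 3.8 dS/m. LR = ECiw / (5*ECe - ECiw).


LR = ECiw / (5*ECe - ECiw)
LR = 3.02 / (5*3.8 - 3.02)
LR = 3.02 / 15.9800

0.1890


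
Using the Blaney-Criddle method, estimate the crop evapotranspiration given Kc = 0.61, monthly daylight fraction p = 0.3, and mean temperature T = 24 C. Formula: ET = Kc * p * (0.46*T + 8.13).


ET = Kc * p * (0.46*T + 8.13)
ET = 0.61 * 0.3 * (0.46*24 + 8.13)
ET = 0.61 * 0.3 * 19.1700

3.5081 mm/day


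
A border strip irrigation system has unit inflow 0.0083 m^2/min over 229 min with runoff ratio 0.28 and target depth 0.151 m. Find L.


L = q*t/((1+r)*Z)
L = 0.0083*229/((1+0.28)*0.151)
L = 1.9007/0.19328

9.8339 m


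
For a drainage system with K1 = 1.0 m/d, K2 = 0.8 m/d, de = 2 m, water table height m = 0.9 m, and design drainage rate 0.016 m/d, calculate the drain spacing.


S^2 = 8*K2*de*m/q + 4*K1*m^2/q
S^2 = 8*0.8*2*0.9/0.016 + 4*1.0*0.9^2/0.016
S = sqrt(922.5000)

30.3727 m


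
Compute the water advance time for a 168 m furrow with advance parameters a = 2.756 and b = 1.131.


t = (L/a)^(1/b)
t = (168/2.756)^(1/1.131)
t = 60.957910^(1/1.131)

37.8683 min


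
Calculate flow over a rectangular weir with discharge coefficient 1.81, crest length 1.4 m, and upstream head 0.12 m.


Q = C * L * H^(3/2) = 1.81 * 1.4 * 0.12^1.5 = 1.81 * 1.4 * 0.041569

0.1053 m^3/s


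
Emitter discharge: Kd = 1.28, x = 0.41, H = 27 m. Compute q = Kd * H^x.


q = Kd * H^x = 1.28 * 27^0.41 = 1.28 * 3.862417

4.9439 L/h


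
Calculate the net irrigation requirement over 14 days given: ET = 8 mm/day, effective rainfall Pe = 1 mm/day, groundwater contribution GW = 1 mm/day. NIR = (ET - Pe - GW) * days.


Daily deficit = ET - Pe - GW = 8 - 1 - 1 = 6 mm/day
NIR = 6 * 14 = 84 mm

84.0000 mm


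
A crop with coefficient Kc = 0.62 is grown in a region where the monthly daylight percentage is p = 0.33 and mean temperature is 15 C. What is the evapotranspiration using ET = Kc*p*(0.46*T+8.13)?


ET = Kc * p * (0.46*T + 8.13)
ET = 0.62 * 0.33 * (0.46*15 + 8.13)
ET = 0.62 * 0.33 * 15.0300

3.0751 mm/day


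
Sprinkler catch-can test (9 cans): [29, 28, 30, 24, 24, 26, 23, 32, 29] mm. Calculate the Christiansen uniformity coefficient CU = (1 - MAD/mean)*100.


mean = 27.222222 mm
MAD = 2.641975 mm
CU = (1 - 2.641975/27.222222)*100

90.2948 %


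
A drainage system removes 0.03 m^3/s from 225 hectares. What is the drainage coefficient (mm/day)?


DC = Q * 86400 / (A * 10000) * 1000
DC = 0.03 * 86400 / (225 * 10000) * 1000
DC = 2592000.0000 / 2250000

1.1520 mm/day


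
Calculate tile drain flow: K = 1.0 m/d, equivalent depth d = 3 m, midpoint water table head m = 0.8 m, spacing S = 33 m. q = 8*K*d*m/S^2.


q = 8*K*d*m/S^2
q = 8*1.0*3*0.8/33^2
q = 19.2000 / 1089

0.0176 m/d


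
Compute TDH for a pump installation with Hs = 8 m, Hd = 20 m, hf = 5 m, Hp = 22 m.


TDH = Hs + Hd + hf + Hp = 8 + 20 + 5 + 22 = 55

55 m


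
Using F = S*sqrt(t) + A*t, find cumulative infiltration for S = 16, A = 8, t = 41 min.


F = S*sqrt(t) + A*t
F = 16*sqrt(41) + 8*41
F = 16*6.403124 + 328

430.4500 mm


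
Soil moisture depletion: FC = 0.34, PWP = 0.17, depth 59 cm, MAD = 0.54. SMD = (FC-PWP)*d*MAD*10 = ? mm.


SMD = (FC - PWP) * d * MAD * 10
SMD = (0.34 - 0.17) * 59 * 0.54 * 10
SMD = 0.1700 * 59 * 0.54 * 10

54.1620 mm


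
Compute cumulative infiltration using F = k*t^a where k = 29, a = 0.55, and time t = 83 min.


F = k * t^a = 29 * 83^0.55
F = 29 * 11.362999

329.5270 mm


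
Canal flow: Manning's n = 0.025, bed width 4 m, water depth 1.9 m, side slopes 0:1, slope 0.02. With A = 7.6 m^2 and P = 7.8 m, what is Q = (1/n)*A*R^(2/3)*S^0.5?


R = A/P = 7.6/7.8 = 0.974359
Q = (1/0.025) * 7.6 * 0.974359^(2/3) * 0.02^0.5

42.2540 m^3/s


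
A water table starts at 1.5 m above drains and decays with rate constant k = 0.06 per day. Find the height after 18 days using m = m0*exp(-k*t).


m = m0 * exp(-k*t)
m = 1.5 * exp(-0.06 * 18)
m = 1.5 * exp(-1.0800)

0.5094 m


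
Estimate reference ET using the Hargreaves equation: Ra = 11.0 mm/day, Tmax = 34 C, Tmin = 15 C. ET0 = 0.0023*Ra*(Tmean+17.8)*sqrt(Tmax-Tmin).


Tmean = (Tmax + Tmin)/2 = (34 + 15)/2 = 24.5
ET0 = 0.0023 * 11.0 * (24.5 + 17.8) * sqrt(34 - 15)
ET0 = 0.0023 * 11.0 * 42.3 * 4.358899

4.6649 mm/day


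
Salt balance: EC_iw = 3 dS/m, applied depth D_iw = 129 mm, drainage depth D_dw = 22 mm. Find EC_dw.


EC_dw = EC_iw * D_iw / D_dw
EC_dw = 3 * 129 / 22
EC_dw = 387 / 22

17.5909 dS/m


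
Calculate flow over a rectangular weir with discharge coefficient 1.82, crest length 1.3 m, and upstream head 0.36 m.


Q = C * L * H^(3/2) = 1.82 * 1.3 * 0.36^1.5 = 1.82 * 1.3 * 0.216000

0.5111 m^3/s


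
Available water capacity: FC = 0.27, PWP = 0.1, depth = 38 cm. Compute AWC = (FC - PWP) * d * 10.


AWC = (FC - PWP) * d * 10
AWC = (0.27 - 0.1) * 38 * 10
AWC = 0.1700 * 38 * 10

64.6000 mm


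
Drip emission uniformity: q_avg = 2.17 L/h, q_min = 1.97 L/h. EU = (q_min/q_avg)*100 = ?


EU = (q_min/q_avg)*100 = (1.97/2.17)*100 = 90.7834%

90.7834 %


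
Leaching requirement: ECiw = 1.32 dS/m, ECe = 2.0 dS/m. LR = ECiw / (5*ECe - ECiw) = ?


LR = ECiw / (5*ECe - ECiw)
LR = 1.32 / (5*2.0 - 1.32)
LR = 1.32 / 8.6800

0.1521


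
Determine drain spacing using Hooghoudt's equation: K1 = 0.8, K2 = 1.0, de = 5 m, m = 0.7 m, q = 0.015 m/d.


S^2 = 8*K2*de*m/q + 4*K1*m^2/q
S^2 = 8*1.0*5*0.7/0.015 + 4*0.8*0.7^2/0.015
S = sqrt(1971.2000)

44.3982 m


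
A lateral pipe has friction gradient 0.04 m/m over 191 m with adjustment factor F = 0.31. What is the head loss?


hf = J * L * F = 0.04 * 191 * 0.31 = 2.3684 m

2.3684 m


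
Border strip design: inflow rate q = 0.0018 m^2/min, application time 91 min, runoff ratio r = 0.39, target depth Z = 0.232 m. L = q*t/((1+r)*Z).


L = q*t/((1+r)*Z)
L = 0.0018*91/((1+0.39)*0.232)
L = 0.1638/0.32248

0.5079 m


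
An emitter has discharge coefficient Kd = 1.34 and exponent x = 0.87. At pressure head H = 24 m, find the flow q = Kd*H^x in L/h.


q = Kd * H^x = 1.34 * 24^0.87 = 1.34 * 15.877561

21.2759 L/h


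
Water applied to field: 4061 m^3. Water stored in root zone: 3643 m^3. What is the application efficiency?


Ea = V_root / V_field * 100 = 3643 / 4061 * 100 = 89.7070%

89.7070 %


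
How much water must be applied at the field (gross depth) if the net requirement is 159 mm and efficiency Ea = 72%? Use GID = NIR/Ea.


Ea = 72% = 0.72
GID = NIR / Ea = 159 / 0.72 = 220.8333 mm

220.8333 mm


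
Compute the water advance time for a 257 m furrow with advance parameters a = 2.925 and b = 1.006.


t = (L/a)^(1/b)
t = (257/2.925)^(1/1.006)
t = 87.863248^(1/1.006)

85.5488 min


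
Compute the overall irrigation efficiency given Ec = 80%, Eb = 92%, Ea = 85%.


Ec = 0.8, Eb = 0.92, Ea = 0.85
E = 0.8 * 0.92 * 0.85 * 100 = 62.5600%

62.5600 %


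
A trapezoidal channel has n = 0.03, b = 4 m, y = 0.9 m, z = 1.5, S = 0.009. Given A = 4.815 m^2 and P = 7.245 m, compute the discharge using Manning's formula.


R = A/P = 4.815/7.245 = 0.664596
Q = (1/0.03) * 4.815 * 0.664596^(2/3) * 0.009^0.5

11.5958 m^3/s


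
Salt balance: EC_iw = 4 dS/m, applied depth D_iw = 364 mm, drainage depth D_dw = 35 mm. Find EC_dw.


EC_dw = EC_iw * D_iw / D_dw
EC_dw = 4 * 364 / 35
EC_dw = 1456 / 35

41.6000 dS/m


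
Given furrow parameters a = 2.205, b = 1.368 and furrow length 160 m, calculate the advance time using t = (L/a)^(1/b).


t = (L/a)^(1/b)
t = (160/2.205)^(1/1.368)
t = 72.562358^(1/1.368)

22.9176 min


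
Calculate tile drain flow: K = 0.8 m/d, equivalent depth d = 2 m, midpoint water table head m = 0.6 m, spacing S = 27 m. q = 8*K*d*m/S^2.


q = 8*K*d*m/S^2
q = 8*0.8*2*0.6/27^2
q = 7.6800 / 729

0.0105 m/d


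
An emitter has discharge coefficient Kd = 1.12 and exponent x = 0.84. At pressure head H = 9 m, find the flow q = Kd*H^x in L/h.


q = Kd * H^x = 1.12 * 9^0.84 = 1.12 * 6.332332

7.0922 L/h


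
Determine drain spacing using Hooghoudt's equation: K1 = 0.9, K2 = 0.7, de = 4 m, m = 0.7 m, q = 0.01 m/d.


S^2 = 8*K2*de*m/q + 4*K1*m^2/q
S^2 = 8*0.7*4*0.7/0.01 + 4*0.9*0.7^2/0.01
S = sqrt(1744.4000)

41.7660 m


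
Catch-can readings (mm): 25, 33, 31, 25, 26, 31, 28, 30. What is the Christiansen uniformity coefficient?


mean = 28.625000 mm
MAD = 2.625000 mm
CU = (1 - 2.625000/28.625000)*100

90.8297 %


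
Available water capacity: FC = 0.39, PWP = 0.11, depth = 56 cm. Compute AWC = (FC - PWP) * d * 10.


AWC = (FC - PWP) * d * 10
AWC = (0.39 - 0.11) * 56 * 10
AWC = 0.2800 * 56 * 10

156.8000 mm


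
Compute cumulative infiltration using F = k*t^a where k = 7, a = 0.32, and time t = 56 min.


F = k * t^a = 7 * 56^0.32
F = 7 * 3.625936

25.3816 mm


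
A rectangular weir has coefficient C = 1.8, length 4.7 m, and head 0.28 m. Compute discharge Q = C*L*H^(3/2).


Q = C * L * H^(3/2) = 1.8 * 4.7 * 0.28^1.5 = 1.8 * 4.7 * 0.148162

1.2535 m^3/s


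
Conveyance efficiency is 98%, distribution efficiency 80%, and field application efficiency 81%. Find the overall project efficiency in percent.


Ec = 0.98, Eb = 0.8, Ea = 0.81
E = 0.98 * 0.8 * 0.81 * 100 = 63.5040%

63.5040 %


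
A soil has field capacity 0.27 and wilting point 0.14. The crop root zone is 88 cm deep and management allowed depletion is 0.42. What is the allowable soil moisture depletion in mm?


SMD = (FC - PWP) * d * MAD * 10
SMD = (0.27 - 0.14) * 88 * 0.42 * 10
SMD = 0.1300 * 88 * 0.42 * 10

48.0480 mm


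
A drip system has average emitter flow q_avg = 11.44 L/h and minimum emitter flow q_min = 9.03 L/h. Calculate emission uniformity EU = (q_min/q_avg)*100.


EU = (q_min/q_avg)*100 = (9.03/11.44)*100 = 78.9336%

78.9336 %


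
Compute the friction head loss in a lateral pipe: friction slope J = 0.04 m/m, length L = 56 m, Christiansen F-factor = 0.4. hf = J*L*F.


hf = J * L * F = 0.04 * 56 * 0.4 = 0.8960 m

0.8960 m


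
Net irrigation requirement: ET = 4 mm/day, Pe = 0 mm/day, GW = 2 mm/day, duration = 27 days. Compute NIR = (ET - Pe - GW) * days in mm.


Daily deficit = ET - Pe - GW = 4 - 0 - 2 = 2 mm/day
NIR = 2 * 27 = 54 mm

54.0000 mm


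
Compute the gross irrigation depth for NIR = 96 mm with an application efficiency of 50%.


Ea = 50% = 0.5
GID = NIR / Ea = 96 / 0.5 = 192.0000 mm

192.0000 mm


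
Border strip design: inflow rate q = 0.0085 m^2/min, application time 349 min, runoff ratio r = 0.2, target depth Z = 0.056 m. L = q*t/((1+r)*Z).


L = q*t/((1+r)*Z)
L = 0.0085*349/((1+0.2)*0.056)
L = 2.9665/0.0672

44.1443 m


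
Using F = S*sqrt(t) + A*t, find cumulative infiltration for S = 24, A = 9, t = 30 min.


F = S*sqrt(t) + A*t
F = 24*sqrt(30) + 9*30
F = 24*5.477226 + 270

401.4534 mm


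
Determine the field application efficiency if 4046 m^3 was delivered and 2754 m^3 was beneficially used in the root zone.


Ea = V_root / V_field * 100 = 2754 / 4046 * 100 = 68.0672%

68.0672 %


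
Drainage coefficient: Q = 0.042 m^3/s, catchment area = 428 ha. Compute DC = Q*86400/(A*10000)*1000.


DC = Q * 86400 / (A * 10000) * 1000
DC = 0.042 * 86400 / (428 * 10000) * 1000
DC = 3628800.0000 / 4280000

0.8479 mm/day


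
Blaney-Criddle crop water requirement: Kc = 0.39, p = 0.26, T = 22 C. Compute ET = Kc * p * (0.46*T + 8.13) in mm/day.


ET = Kc * p * (0.46*T + 8.13)
ET = 0.39 * 0.26 * (0.46*22 + 8.13)
ET = 0.39 * 0.26 * 18.2500

1.8506 mm/day


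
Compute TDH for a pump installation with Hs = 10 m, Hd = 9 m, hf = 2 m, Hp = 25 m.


TDH = Hs + Hd + hf + Hp = 10 + 9 + 2 + 25 = 46

46 m


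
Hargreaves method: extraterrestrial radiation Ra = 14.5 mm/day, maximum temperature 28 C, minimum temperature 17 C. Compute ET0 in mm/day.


Tmean = (Tmax + Tmin)/2 = (28 + 17)/2 = 22.5
ET0 = 0.0023 * 14.5 * (22.5 + 17.8) * sqrt(28 - 17)
ET0 = 0.0023 * 14.5 * 40.3 * 3.316625

4.4576 mm/day


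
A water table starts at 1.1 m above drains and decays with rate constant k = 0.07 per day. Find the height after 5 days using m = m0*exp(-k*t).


m = m0 * exp(-k*t)
m = 1.1 * exp(-0.07 * 5)
m = 1.1 * exp(-0.3500)

0.7752 m


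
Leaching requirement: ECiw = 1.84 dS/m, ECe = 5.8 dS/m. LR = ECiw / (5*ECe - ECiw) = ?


LR = ECiw / (5*ECe - ECiw)
LR = 1.84 / (5*5.8 - 1.84)
LR = 1.84 / 27.1600

0.0677


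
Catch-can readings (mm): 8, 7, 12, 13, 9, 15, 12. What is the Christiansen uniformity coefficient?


mean = 10.857143 mm
MAD = 2.448980 mm
CU = (1 - 2.448980/10.857143)*100

77.4436 %


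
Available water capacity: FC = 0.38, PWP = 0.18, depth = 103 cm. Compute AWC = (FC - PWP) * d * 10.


AWC = (FC - PWP) * d * 10
AWC = (0.38 - 0.18) * 103 * 10
AWC = 0.2000 * 103 * 10

206.0000 mm


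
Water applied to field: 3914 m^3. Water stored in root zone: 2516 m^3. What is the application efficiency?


Ea = V_root / V_field * 100 = 2516 / 3914 * 100 = 64.2821%

64.2821 %


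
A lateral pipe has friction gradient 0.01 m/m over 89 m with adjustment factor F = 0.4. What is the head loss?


hf = J * L * F = 0.01 * 89 * 0.4 = 0.3560 m

0.3560 m


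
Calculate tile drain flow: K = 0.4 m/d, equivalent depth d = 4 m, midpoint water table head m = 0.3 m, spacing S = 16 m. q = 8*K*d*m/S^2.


q = 8*K*d*m/S^2
q = 8*0.4*4*0.3/16^2
q = 3.8400 / 256

0.0150 m/d


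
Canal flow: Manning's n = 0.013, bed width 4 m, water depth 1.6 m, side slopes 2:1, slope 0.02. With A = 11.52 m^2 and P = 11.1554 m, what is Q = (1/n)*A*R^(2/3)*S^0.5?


R = A/P = 11.52/11.1554 = 1.032684
Q = (1/0.013) * 11.52 * 1.032684^(2/3) * 0.02^0.5

128.0371 m^3/s


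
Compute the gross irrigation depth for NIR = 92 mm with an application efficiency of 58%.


Ea = 58% = 0.58
GID = NIR / Ea = 92 / 0.58 = 158.6207 mm

158.6207 mm


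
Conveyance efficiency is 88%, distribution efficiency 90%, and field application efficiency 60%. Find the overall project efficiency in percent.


Ec = 0.88, Eb = 0.9, Ea = 0.6
E = 0.88 * 0.9 * 0.6 * 100 = 47.5200%

47.5200 %


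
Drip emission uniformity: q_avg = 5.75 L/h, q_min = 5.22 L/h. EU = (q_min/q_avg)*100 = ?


EU = (q_min/q_avg)*100 = (5.22/5.75)*100 = 90.7826%

90.7826 %


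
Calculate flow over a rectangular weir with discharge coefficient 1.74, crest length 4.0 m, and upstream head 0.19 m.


Q = C * L * H^(3/2) = 1.74 * 4.0 * 0.19^1.5 = 1.74 * 4.0 * 0.082819

0.5764 m^3/s


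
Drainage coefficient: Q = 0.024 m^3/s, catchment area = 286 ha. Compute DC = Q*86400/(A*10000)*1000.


DC = Q * 86400 / (A * 10000) * 1000
DC = 0.024 * 86400 / (286 * 10000) * 1000
DC = 2073600.0000 / 2860000

0.7250 mm/day


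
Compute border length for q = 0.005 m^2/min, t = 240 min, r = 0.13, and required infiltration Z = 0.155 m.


L = q*t/((1+r)*Z)
L = 0.005*240/((1+0.13)*0.155)
L = 1.2/0.17515

6.8513 m


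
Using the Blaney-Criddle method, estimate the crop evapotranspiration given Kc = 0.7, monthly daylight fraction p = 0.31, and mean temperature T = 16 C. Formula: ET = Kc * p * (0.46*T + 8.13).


ET = Kc * p * (0.46*T + 8.13)
ET = 0.7 * 0.31 * (0.46*16 + 8.13)
ET = 0.7 * 0.31 * 15.4900

3.3613 mm/day


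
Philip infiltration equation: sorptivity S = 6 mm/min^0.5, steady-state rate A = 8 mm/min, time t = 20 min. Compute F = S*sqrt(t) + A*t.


F = S*sqrt(t) + A*t
F = 6*sqrt(20) + 8*20
F = 6*4.472136 + 160

186.8328 mm


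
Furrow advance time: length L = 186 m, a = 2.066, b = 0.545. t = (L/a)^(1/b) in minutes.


t = (L/a)^(1/b)
t = (186/2.066)^(1/0.545)
t = 90.029042^(1/0.545)

3854.9893 min


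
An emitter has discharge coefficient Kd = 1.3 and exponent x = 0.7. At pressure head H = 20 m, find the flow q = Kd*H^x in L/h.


q = Kd * H^x = 1.3 * 20^0.7 = 1.3 * 8.141811

10.5844 L/h


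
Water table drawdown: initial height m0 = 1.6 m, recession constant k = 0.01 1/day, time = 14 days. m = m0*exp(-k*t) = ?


m = m0 * exp(-k*t)
m = 1.6 * exp(-0.01 * 14)
m = 1.6 * exp(-0.1400)

1.3910 m


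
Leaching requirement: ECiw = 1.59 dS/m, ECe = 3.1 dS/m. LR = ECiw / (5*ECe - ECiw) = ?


LR = ECiw / (5*ECe - ECiw)
LR = 1.59 / (5*3.1 - 1.59)
LR = 1.59 / 13.9100

0.1143


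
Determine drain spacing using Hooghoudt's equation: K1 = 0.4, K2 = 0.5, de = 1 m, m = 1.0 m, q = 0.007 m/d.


S^2 = 8*K2*de*m/q + 4*K1*m^2/q
S^2 = 8*0.5*1*1.0/0.007 + 4*0.4*1.0^2/0.007
S = sqrt(800.0000)

28.2843 m


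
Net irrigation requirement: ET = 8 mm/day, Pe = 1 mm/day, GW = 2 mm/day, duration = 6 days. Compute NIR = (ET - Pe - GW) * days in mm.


Daily deficit = ET - Pe - GW = 8 - 1 - 2 = 5 mm/day
NIR = 5 * 6 = 30 mm

30.0000 mm


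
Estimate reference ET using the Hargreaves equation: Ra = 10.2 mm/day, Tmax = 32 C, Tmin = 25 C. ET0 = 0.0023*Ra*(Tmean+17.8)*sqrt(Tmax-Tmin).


Tmean = (Tmax + Tmin)/2 = (32 + 25)/2 = 28.5
ET0 = 0.0023 * 10.2 * (28.5 + 17.8) * sqrt(32 - 25)
ET0 = 0.0023 * 10.2 * 46.3 * 2.645751

2.8738 mm/day


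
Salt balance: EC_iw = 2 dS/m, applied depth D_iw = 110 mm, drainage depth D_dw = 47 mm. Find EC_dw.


EC_dw = EC_iw * D_iw / D_dw
EC_dw = 2 * 110 / 47
EC_dw = 220 / 47

4.6809 dS/m


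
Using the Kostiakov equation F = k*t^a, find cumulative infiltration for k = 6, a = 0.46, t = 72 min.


F = k * t^a = 6 * 72^0.46
F = 6 * 7.151102

42.9066 mm


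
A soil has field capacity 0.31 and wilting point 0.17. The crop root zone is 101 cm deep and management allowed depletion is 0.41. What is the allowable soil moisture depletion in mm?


SMD = (FC - PWP) * d * MAD * 10
SMD = (0.31 - 0.17) * 101 * 0.41 * 10
SMD = 0.1400 * 101 * 0.41 * 10

57.9740 mm


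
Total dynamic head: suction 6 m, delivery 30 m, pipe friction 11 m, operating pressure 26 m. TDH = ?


TDH = Hs + Hd + hf + Hp = 6 + 30 + 11 + 26 = 73

73 m


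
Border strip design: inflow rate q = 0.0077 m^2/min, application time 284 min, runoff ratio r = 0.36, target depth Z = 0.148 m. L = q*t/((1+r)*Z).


L = q*t/((1+r)*Z)
L = 0.0077*284/((1+0.36)*0.148)
L = 2.1868/0.20128

10.8645 m


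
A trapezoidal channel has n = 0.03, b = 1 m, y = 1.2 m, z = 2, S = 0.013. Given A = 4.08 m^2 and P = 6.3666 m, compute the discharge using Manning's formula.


R = A/P = 4.08/6.3666 = 0.640844
Q = (1/0.03) * 4.08 * 0.640844^(2/3) * 0.013^0.5

11.5260 m^3/s


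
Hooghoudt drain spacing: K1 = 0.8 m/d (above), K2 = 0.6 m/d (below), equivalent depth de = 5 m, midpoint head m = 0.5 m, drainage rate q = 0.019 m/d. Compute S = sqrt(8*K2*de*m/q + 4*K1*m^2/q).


S^2 = 8*K2*de*m/q + 4*K1*m^2/q
S^2 = 8*0.6*5*0.5/0.019 + 4*0.8*0.5^2/0.019
S = sqrt(673.6842)

25.9554 m


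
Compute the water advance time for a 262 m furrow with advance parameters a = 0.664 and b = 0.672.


t = (L/a)^(1/b)
t = (262/0.664)^(1/0.672)
t = 394.578313^(1/0.672)

7299.5060 min


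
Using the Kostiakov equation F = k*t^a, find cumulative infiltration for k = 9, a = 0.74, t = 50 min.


F = k * t^a = 9 * 50^0.74
F = 9 * 18.081639

162.7348 mm


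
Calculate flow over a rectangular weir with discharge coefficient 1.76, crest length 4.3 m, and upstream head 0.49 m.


Q = C * L * H^(3/2) = 1.76 * 4.3 * 0.49^1.5 = 1.76 * 4.3 * 0.343000

2.5958 m^3/s


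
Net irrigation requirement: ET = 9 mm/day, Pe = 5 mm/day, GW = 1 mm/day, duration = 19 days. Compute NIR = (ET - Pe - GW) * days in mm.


Daily deficit = ET - Pe - GW = 9 - 5 - 1 = 3 mm/day
NIR = 3 * 19 = 57 mm

57.0000 mm


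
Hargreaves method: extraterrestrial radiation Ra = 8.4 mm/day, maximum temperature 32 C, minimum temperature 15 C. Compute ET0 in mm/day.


Tmean = (Tmax + Tmin)/2 = (32 + 15)/2 = 23.5
ET0 = 0.0023 * 8.4 * (23.5 + 17.8) * sqrt(32 - 15)
ET0 = 0.0023 * 8.4 * 41.3 * 4.123106

3.2899 mm/day


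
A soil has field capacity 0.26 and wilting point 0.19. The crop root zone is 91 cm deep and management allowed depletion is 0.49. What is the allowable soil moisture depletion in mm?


SMD = (FC - PWP) * d * MAD * 10
SMD = (0.26 - 0.19) * 91 * 0.49 * 10
SMD = 0.0700 * 91 * 0.49 * 10

31.2130 mm


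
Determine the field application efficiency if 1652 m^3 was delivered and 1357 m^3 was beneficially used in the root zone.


Ea = V_root / V_field * 100 = 1357 / 1652 * 100 = 82.1429%

82.1429 %


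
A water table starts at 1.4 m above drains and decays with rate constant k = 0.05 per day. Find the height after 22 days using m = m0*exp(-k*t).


m = m0 * exp(-k*t)
m = 1.4 * exp(-0.05 * 22)
m = 1.4 * exp(-1.1000)

0.4660 m


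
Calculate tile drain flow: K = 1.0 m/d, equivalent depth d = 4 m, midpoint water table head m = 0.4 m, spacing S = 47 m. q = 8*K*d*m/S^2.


q = 8*K*d*m/S^2
q = 8*1.0*4*0.4/47^2
q = 12.8000 / 2209

0.0058 m/d


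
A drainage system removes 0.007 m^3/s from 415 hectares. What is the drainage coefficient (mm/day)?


DC = Q * 86400 / (A * 10000) * 1000
DC = 0.007 * 86400 / (415 * 10000) * 1000
DC = 604800.0000 / 4150000

0.1457 mm/day


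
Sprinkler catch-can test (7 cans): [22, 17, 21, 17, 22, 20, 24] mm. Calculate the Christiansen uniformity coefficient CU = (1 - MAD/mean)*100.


mean = 20.428571 mm
MAD = 2.081633 mm
CU = (1 - 2.081633/20.428571)*100

89.8102 %


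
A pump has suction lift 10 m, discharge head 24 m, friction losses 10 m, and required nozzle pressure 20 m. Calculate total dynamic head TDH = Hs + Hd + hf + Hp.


TDH = Hs + Hd + hf + Hp = 10 + 24 + 10 + 20 = 64

64 m


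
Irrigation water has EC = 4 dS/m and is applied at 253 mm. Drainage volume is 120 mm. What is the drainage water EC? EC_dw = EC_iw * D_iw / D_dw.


EC_dw = EC_iw * D_iw / D_dw
EC_dw = 4 * 253 / 120
EC_dw = 1012 / 120

8.4333 dS/m


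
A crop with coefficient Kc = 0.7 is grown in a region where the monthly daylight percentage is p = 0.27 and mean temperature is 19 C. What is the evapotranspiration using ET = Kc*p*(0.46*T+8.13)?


ET = Kc * p * (0.46*T + 8.13)
ET = 0.7 * 0.27 * (0.46*19 + 8.13)
ET = 0.7 * 0.27 * 16.8700

3.1884 mm/day


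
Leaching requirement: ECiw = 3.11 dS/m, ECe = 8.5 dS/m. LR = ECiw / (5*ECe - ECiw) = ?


LR = ECiw / (5*ECe - ECiw)
LR = 3.11 / (5*8.5 - 3.11)
LR = 3.11 / 39.3900

0.0790


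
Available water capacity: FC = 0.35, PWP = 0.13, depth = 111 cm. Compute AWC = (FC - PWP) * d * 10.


AWC = (FC - PWP) * d * 10
AWC = (0.35 - 0.13) * 111 * 10
AWC = 0.2200 * 111 * 10

244.2000 mm


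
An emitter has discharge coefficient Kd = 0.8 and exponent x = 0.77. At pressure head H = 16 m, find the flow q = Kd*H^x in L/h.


q = Kd * H^x = 0.8 * 16^0.77 = 0.8 * 8.456144

6.7649 L/h


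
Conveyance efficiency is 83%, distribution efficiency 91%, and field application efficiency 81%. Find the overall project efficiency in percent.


Ec = 0.83, Eb = 0.91, Ea = 0.81
E = 0.83 * 0.91 * 0.81 * 100 = 61.1793%

61.1793 %


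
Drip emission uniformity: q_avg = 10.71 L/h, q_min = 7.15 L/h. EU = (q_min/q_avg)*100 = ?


EU = (q_min/q_avg)*100 = (7.15/10.71)*100 = 66.7600%

66.7600 %


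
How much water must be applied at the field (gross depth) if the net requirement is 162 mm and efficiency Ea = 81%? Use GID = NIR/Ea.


Ea = 81% = 0.81
GID = NIR / Ea = 162 / 0.81 = 200.0000 mm

200.0000 mm


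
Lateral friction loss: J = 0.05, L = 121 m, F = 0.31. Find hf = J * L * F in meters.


hf = J * L * F = 0.05 * 121 * 0.31 = 1.8755 m

1.8755 m


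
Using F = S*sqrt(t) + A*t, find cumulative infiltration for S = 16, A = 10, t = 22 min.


F = S*sqrt(t) + A*t
F = 16*sqrt(22) + 10*22
F = 16*4.690416 + 220

295.0467 mm


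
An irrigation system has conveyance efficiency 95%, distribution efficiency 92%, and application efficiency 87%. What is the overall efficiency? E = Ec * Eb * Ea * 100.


Ec = 0.95, Eb = 0.92, Ea = 0.87
E = 0.95 * 0.92 * 0.87 * 100 = 76.0380%

76.0380 %


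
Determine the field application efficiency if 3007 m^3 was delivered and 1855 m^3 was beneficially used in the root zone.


Ea = V_root / V_field * 100 = 1855 / 3007 * 100 = 61.6894%

61.6894 %


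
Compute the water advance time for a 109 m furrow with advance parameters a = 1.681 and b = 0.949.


t = (L/a)^(1/b)
t = (109/1.681)^(1/0.949)
t = 64.842356^(1/0.949)

81.1390 min


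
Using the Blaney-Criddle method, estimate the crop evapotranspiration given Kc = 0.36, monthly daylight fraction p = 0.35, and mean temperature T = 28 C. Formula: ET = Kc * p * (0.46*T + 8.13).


ET = Kc * p * (0.46*T + 8.13)
ET = 0.36 * 0.35 * (0.46*28 + 8.13)
ET = 0.36 * 0.35 * 21.0100

2.6473 mm/day


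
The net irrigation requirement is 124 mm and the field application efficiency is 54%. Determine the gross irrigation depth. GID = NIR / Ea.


Ea = 54% = 0.54
GID = NIR / Ea = 124 / 0.54 = 229.6296 mm

229.6296 mm


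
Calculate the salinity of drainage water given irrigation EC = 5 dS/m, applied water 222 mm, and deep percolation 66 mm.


EC_dw = EC_iw * D_iw / D_dw
EC_dw = 5 * 222 / 66
EC_dw = 1110 / 66

16.8182 dS/m


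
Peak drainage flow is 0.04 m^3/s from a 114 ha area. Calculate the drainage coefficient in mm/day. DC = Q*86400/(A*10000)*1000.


DC = Q * 86400 / (A * 10000) * 1000
DC = 0.04 * 86400 / (114 * 10000) * 1000
DC = 3456000.0000 / 1140000

3.0316 mm/day


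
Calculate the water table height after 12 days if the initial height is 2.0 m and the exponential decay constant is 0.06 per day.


m = m0 * exp(-k*t)
m = 2.0 * exp(-0.06 * 12)
m = 2.0 * exp(-0.7200)

0.9735 m


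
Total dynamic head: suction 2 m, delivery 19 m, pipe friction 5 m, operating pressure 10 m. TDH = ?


TDH = Hs + Hd + hf + Hp = 2 + 19 + 5 + 10 = 36

36 m


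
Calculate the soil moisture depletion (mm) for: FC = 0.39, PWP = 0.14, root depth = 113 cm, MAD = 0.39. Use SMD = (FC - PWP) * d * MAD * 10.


SMD = (FC - PWP) * d * MAD * 10
SMD = (0.39 - 0.14) * 113 * 0.39 * 10
SMD = 0.2500 * 113 * 0.39 * 10

110.1750 mm


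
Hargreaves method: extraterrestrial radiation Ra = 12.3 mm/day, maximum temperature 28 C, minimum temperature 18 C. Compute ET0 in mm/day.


Tmean = (Tmax + Tmin)/2 = (28 + 18)/2 = 23.0
ET0 = 0.0023 * 12.3 * (23.0 + 17.8) * sqrt(28 - 18)
ET0 = 0.0023 * 12.3 * 40.8 * 3.162278

3.6500 mm/day


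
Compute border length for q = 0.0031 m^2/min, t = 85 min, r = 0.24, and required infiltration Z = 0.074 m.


L = q*t/((1+r)*Z)
L = 0.0031*85/((1+0.24)*0.074)
L = 0.2635/0.09176

2.8716 m


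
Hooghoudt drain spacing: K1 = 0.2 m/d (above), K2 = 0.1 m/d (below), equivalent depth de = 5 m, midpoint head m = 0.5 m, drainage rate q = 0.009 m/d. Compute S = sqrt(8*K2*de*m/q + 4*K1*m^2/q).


S^2 = 8*K2*de*m/q + 4*K1*m^2/q
S^2 = 8*0.1*5*0.5/0.009 + 4*0.2*0.5^2/0.009
S = sqrt(244.4444)

15.6347 m


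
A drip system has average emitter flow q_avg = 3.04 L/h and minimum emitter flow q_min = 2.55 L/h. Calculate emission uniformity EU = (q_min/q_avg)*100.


EU = (q_min/q_avg)*100 = (2.55/3.04)*100 = 83.8816%

83.8816 %


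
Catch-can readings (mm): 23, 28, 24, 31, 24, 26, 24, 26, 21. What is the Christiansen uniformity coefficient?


mean = 25.222222 mm
MAD = 2.246914 mm
CU = (1 - 2.246914/25.222222)*100

91.0915 %


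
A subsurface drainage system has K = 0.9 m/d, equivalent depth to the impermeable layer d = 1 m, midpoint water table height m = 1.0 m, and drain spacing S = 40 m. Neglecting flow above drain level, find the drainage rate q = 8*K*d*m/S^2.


q = 8*K*d*m/S^2
q = 8*0.9*1*1.0/40^2
q = 7.2000 / 1600

0.0045 m/d


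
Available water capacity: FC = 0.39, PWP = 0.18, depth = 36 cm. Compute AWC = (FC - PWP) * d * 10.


AWC = (FC - PWP) * d * 10
AWC = (0.39 - 0.18) * 36 * 10
AWC = 0.2100 * 36 * 10

75.6000 mm


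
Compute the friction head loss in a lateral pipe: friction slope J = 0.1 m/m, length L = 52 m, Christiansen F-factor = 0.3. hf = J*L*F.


hf = J * L * F = 0.1 * 52 * 0.3 = 1.5600 m

1.5600 m


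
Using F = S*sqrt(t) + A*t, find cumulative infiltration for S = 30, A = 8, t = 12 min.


F = S*sqrt(t) + A*t
F = 30*sqrt(12) + 8*12
F = 30*3.464102 + 96

199.9231 mm


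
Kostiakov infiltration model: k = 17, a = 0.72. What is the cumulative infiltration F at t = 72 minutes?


F = k * t^a = 17 * 72^0.72
F = 17 * 21.740994

369.5969 mm


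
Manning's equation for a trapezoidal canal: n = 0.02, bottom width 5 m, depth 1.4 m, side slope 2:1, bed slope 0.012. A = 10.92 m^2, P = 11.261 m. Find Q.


R = A/P = 10.92/11.261 = 0.969718
Q = (1/0.02) * 10.92 * 0.969718^(2/3) * 0.012^0.5

58.5977 m^3/s


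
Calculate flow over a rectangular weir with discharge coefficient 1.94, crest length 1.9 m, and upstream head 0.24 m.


Q = C * L * H^(3/2) = 1.94 * 1.9 * 0.24^1.5 = 1.94 * 1.9 * 0.117576

0.4334 m^3/s


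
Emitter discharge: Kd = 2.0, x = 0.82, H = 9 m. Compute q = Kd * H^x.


q = Kd * H^x = 2.0 * 9^0.82 = 2.0 * 6.060087

12.1202 L/h


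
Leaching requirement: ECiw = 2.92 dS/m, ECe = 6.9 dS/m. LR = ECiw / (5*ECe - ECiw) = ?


LR = ECiw / (5*ECe - ECiw)
LR = 2.92 / (5*6.9 - 2.92)
LR = 2.92 / 31.5800

0.0925


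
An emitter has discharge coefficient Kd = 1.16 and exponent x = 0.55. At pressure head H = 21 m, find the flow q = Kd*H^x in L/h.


q = Kd * H^x = 1.16 * 21^0.55 = 1.16 * 5.336059

6.1898 L/h


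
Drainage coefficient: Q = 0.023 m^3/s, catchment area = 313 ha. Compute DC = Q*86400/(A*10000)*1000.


DC = Q * 86400 / (A * 10000) * 1000
DC = 0.023 * 86400 / (313 * 10000) * 1000
DC = 1987200.0000 / 3130000

0.6349 mm/day


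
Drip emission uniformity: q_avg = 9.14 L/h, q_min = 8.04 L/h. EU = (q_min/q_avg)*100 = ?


EU = (q_min/q_avg)*100 = (8.04/9.14)*100 = 87.9650%

87.9650 %


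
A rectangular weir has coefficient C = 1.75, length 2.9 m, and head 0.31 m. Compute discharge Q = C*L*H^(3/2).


Q = C * L * H^(3/2) = 1.75 * 2.9 * 0.31^1.5 = 1.75 * 2.9 * 0.172601

0.8760 m^3/s


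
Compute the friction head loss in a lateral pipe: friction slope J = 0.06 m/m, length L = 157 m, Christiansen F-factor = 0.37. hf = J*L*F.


hf = J * L * F = 0.06 * 157 * 0.37 = 3.4854 m

3.4854 m


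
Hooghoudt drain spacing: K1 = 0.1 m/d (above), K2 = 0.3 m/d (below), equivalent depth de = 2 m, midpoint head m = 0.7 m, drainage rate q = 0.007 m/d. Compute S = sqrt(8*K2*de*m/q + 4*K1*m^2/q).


S^2 = 8*K2*de*m/q + 4*K1*m^2/q
S^2 = 8*0.3*2*0.7/0.007 + 4*0.1*0.7^2/0.007
S = sqrt(508.0000)

22.5389 m


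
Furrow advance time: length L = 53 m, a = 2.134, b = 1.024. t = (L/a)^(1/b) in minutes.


t = (L/a)^(1/b)
t = (53/2.134)^(1/1.024)
t = 24.835989^(1/1.024)

23.0348 min


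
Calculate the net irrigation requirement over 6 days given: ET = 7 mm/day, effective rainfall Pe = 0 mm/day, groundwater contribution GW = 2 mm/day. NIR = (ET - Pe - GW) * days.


Daily deficit = ET - Pe - GW = 7 - 0 - 2 = 5 mm/day
NIR = 5 * 6 = 30 mm

30.0000 mm


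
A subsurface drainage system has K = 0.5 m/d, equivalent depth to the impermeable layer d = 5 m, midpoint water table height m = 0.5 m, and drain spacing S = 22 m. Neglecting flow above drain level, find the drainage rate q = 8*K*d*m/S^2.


q = 8*K*d*m/S^2
q = 8*0.5*5*0.5/22^2
q = 10.0000 / 484

0.0207 m/d


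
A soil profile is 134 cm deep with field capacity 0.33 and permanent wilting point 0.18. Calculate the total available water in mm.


AWC = (FC - PWP) * d * 10
AWC = (0.33 - 0.18) * 134 * 10
AWC = 0.1500 * 134 * 10

201.0000 mm


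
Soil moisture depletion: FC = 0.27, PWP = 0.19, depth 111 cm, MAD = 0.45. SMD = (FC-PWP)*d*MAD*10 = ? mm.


SMD = (FC - PWP) * d * MAD * 10
SMD = (0.27 - 0.19) * 111 * 0.45 * 10
SMD = 0.0800 * 111 * 0.45 * 10

39.9600 mm


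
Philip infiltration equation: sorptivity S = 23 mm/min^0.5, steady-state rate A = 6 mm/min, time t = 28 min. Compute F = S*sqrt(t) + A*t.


F = S*sqrt(t) + A*t
F = 23*sqrt(28) + 6*28
F = 23*5.291503 + 168

289.7046 mm


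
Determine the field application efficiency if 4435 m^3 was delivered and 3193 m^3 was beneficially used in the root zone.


Ea = V_root / V_field * 100 = 3193 / 4435 * 100 = 71.9955%

71.9955 %


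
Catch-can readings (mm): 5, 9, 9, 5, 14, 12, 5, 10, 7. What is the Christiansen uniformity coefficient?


mean = 8.444444 mm
MAD = 2.617284 mm
CU = (1 - 2.617284/8.444444)*100

69.0058 %


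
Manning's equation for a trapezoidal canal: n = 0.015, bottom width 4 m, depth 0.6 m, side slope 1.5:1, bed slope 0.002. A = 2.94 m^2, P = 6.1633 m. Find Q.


R = A/P = 2.94/6.1633 = 0.477017
Q = (1/0.015) * 2.94 * 0.477017^(2/3) * 0.002^0.5

5.3513 m^3/s


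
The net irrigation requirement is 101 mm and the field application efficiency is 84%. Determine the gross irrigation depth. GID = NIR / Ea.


Ea = 84% = 0.84
GID = NIR / Ea = 101 / 0.84 = 120.2381 mm

120.2381 mm


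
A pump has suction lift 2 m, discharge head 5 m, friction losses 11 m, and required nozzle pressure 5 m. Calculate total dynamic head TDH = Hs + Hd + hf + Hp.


TDH = Hs + Hd + hf + Hp = 2 + 5 + 11 + 5 = 23

23 m


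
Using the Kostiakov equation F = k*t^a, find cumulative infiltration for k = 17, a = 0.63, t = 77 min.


F = k * t^a = 17 * 77^0.63
F = 17 * 15.434379

262.3844 mm


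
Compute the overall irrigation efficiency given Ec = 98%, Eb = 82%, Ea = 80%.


Ec = 0.98, Eb = 0.82, Ea = 0.8
E = 0.98 * 0.82 * 0.8 * 100 = 64.2880%

64.2880 %


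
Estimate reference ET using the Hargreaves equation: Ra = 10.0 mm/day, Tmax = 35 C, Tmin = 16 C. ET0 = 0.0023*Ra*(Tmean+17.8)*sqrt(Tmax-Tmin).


Tmean = (Tmax + Tmin)/2 = (35 + 16)/2 = 25.5
ET0 = 0.0023 * 10.0 * (25.5 + 17.8) * sqrt(35 - 16)
ET0 = 0.0023 * 10.0 * 43.3 * 4.358899

4.3410 mm/day


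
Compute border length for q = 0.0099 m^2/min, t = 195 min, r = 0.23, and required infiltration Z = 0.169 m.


L = q*t/((1+r)*Z)
L = 0.0099*195/((1+0.23)*0.169)
L = 1.9305/0.20787

9.2871 m


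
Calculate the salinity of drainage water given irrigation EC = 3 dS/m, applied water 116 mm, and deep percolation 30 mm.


EC_dw = EC_iw * D_iw / D_dw
EC_dw = 3 * 116 / 30
EC_dw = 348 / 30

11.6000 dS/m


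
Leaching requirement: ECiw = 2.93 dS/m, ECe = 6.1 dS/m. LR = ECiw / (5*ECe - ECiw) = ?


LR = ECiw / (5*ECe - ECiw)
LR = 2.93 / (5*6.1 - 2.93)
LR = 2.93 / 27.5700

0.1063


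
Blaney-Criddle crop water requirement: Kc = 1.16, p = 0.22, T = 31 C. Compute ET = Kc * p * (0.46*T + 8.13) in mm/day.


ET = Kc * p * (0.46*T + 8.13)
ET = 1.16 * 0.22 * (0.46*31 + 8.13)
ET = 1.16 * 0.22 * 22.3900

5.7139 mm/day


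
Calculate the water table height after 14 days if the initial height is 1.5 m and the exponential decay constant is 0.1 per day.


m = m0 * exp(-k*t)
m = 1.5 * exp(-0.1 * 14)
m = 1.5 * exp(-1.4000)

0.3699 m


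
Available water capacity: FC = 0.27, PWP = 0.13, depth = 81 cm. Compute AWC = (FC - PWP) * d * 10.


AWC = (FC - PWP) * d * 10
AWC = (0.27 - 0.13) * 81 * 10
AWC = 0.1400 * 81 * 10

113.4000 mm


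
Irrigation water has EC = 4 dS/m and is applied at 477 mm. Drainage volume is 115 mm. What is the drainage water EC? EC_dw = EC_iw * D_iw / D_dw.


EC_dw = EC_iw * D_iw / D_dw
EC_dw = 4 * 477 / 115
EC_dw = 1908 / 115

16.5913 dS/m


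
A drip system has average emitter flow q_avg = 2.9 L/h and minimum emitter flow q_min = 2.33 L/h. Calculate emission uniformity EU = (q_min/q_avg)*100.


EU = (q_min/q_avg)*100 = (2.33/2.9)*100 = 80.3448%

80.3448 %


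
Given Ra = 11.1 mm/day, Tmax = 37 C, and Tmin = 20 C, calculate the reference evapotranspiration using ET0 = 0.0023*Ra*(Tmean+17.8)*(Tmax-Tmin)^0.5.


Tmean = (Tmax + Tmin)/2 = (37 + 20)/2 = 28.5
ET0 = 0.0023 * 11.1 * (28.5 + 17.8) * sqrt(37 - 20)
ET0 = 0.0023 * 11.1 * 46.3 * 4.123106

4.8737 mm/day


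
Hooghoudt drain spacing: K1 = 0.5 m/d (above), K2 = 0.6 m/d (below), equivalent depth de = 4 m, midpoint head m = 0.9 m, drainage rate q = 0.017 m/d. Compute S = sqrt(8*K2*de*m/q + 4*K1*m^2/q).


S^2 = 8*K2*de*m/q + 4*K1*m^2/q
S^2 = 8*0.6*4*0.9/0.017 + 4*0.5*0.9^2/0.017
S = sqrt(1111.7647)

33.3431 m


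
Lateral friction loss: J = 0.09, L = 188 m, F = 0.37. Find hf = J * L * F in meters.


hf = J * L * F = 0.09 * 188 * 0.37 = 6.2604 m

6.2604 m


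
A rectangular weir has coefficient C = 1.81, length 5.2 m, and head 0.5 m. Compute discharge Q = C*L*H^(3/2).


Q = C * L * H^(3/2) = 1.81 * 5.2 * 0.5^1.5 = 1.81 * 5.2 * 0.353553

3.3276 m^3/s


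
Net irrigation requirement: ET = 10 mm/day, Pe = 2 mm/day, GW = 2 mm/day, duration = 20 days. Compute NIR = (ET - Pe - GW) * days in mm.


Daily deficit = ET - Pe - GW = 10 - 2 - 2 = 6 mm/day
NIR = 6 * 20 = 120 mm

120.0000 mm


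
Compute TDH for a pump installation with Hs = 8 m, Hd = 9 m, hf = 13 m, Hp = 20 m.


TDH = Hs + Hd + hf + Hp = 8 + 9 + 13 + 20 = 50

50 m


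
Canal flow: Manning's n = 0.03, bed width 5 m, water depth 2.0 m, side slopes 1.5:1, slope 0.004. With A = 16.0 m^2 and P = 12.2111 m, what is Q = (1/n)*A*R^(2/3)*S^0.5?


R = A/P = 16.0/12.2111 = 1.310283
Q = (1/0.03) * 16.0 * 1.310283^(2/3) * 0.004^0.5

40.3898 m^3/s
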